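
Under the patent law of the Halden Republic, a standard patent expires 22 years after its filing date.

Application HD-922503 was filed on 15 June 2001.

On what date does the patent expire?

Filing date + 22 years → 15 June 2023.

June 15, 2023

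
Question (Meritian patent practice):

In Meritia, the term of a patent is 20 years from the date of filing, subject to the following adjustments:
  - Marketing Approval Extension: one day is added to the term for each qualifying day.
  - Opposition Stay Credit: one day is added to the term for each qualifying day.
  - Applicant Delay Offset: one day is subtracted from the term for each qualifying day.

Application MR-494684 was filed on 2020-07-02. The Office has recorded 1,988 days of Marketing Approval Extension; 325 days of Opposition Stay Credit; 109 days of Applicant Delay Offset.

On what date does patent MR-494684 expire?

Base term: filing date + 20 years → 2 July 2040.
Marketing Approval Extension: +1988 days → 11 December 2045.
Opposition Stay Credit: +325 days → 1 November 2046.
Applicant Delay Offset: −109 days → 15 July 2046.

July 15, 2046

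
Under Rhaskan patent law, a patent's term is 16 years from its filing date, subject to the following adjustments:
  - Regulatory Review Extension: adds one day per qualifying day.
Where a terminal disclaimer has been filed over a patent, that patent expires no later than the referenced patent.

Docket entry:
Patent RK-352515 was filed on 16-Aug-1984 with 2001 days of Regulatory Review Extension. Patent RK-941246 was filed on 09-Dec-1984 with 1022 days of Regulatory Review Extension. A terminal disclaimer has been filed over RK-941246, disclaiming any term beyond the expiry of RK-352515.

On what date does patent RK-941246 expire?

Natural term of RK-941246:
  Base: filing + 16 years → 9 December 2000.
  Regulatory Review Extension: +1022 days → 27 September 2003.
Expiry of referenced patent RK-352515:
  Base: filing + 16 years → 16 August 2000.
  Regulatory Review Extension: +2001 days → 7 February 2006.
Terminal disclaimer: RK-941246 expires on the earlier of 27 September 2003 and 7 February 2006.

2003-09-27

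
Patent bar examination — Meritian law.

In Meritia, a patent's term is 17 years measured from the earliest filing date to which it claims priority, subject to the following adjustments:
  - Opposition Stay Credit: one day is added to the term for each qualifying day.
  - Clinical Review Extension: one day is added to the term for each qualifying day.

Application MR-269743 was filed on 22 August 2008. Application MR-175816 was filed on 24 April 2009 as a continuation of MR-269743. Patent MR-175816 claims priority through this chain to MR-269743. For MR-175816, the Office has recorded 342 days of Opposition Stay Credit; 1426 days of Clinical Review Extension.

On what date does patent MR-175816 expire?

June 25, 2030

Earliest priority filing: 22 August 2008.
Base term: 22 August 2008 + 17 years → 22 August 2025.
Opposition Stay Credit: +342 days → 30 July 2026.
Clinical Review Extension: +1426 days → 25 June 2030.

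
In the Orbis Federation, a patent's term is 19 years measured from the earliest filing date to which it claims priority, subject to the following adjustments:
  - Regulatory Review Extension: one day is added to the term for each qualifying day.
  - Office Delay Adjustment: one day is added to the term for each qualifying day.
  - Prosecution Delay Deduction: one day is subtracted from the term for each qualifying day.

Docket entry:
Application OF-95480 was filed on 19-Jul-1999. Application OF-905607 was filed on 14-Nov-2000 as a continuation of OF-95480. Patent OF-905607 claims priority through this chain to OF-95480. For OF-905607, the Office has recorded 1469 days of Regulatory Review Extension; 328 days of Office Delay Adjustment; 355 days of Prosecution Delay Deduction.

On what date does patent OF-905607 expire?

Earliest priority filing: 19 July 1999.
Base term: 19 July 1999 + 19 years → 19 July 2018.
Regulatory Review Extension: +1469 days → 27 July 2022.
Office Delay Adjustment: +328 days → 20 June 2023.
Prosecution Delay Deduction: −355 days → 30 June 2022.

2022-06-30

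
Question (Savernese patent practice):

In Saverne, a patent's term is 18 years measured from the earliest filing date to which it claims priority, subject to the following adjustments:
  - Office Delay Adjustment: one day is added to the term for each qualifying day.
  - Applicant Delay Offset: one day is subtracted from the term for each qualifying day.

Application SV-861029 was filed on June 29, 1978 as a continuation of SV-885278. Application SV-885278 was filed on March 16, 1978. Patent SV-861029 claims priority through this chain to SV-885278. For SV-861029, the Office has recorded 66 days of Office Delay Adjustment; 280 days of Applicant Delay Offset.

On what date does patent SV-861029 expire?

1995-08-15

Earliest priority filing: 16 March 1978.
Base term: 16 March 1978 + 18 years → 16 March 1996.
Office Delay Adjustment: +66 days → 21 May 1996.
Applicant Delay Offset: −280 days → 15 August 1995.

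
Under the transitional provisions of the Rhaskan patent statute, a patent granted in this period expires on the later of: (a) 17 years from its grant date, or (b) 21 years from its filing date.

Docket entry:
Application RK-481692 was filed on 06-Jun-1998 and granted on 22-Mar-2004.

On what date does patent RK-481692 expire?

2021-03-22

(a) grant + 17 years → 22 March 2021.
(b) filing + 21 years → 6 June 2019.
Later of the two: 22 March 2021.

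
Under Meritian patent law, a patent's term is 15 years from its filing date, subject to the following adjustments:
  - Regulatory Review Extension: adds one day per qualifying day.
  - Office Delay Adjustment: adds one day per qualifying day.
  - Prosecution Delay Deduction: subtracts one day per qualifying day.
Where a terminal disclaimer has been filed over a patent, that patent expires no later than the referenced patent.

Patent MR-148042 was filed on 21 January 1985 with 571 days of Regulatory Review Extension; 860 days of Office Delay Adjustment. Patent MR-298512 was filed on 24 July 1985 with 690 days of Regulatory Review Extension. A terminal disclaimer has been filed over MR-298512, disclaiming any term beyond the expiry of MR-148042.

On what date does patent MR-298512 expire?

Natural term of MR-298512:
  Base: filing + 15 years → 24 July 2000.
  Regulatory Review Extension: +690 days → 14 June 2002.
Expiry of referenced patent MR-148042:
  Base: filing + 15 years → 21 January 2000.
  Regulatory Review Extension: +571 days → 14 August 2001.
  Office Delay Adjustment: +860 days → 22 December 2003.
Terminal disclaimer: MR-298512 expires on the earlier of 14 June 2002 and 22 December 2003.

June 14, 2002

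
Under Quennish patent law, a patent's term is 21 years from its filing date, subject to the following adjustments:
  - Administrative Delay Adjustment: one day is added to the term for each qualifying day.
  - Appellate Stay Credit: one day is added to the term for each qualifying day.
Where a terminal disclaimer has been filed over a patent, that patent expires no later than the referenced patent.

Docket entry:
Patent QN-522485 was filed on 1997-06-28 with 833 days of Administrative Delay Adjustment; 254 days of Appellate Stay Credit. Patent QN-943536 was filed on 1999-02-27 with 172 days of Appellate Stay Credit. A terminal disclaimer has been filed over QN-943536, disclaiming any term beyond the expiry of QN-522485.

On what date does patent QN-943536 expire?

Natural term of QN-943536:
  Base: filing + 21 years → 27 February 2020.
  Appellate Stay Credit: +172 days → 17 August 2020.
Expiry of referenced patent QN-522485:
  Base: filing + 21 years → 28 June 2018.
  Administrative Delay Adjustment: +833 days → 8 October 2020.
  Appellate Stay Credit: +254 days → 19 June 2021.
Terminal disclaimer: QN-943536 expires on the earlier of 17 August 2020 and 19 June 2021.

August 17, 2020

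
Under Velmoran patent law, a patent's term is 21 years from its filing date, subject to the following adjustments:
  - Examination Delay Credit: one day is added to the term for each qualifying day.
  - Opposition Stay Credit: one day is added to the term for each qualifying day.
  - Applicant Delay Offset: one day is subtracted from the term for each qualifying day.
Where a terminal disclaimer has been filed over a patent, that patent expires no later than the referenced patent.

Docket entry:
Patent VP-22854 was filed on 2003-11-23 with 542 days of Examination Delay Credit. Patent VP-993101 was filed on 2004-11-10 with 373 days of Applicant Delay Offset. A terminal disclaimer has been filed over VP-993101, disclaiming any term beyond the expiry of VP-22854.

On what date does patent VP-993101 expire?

November 2, 2024

Natural term of VP-993101:
  Base: filing + 21 years → 10 November 2025.
  Applicant Delay Offset: −373 days → 2 November 2024.
Expiry of referenced patent VP-22854:
  Base: filing + 21 years → 23 November 2024.
  Examination Delay Credit: +542 days → 19 May 2026.
Terminal disclaimer: VP-993101 expires on the earlier of 2 November 2024 and 19 May 2026.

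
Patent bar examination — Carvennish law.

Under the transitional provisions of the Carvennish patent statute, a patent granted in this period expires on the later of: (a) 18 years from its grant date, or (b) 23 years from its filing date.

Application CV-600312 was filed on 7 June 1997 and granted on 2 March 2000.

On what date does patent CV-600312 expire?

2020-06-07

(a) grant + 18 years → 2 March 2018.
(b) filing + 23 years → 7 June 2020.
Later of the two: 7 June 2020.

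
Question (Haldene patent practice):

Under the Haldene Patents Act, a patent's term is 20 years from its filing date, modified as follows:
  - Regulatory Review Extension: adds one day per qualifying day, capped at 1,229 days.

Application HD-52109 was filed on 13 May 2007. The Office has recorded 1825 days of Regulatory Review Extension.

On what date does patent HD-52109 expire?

Base term: filing date + 20 years → 13 May 2027.
Regulatory Review Extension: 1825 days claimed exceeds the 1229-day cap, so +1229 days → 23 September 2030.

2030-09-23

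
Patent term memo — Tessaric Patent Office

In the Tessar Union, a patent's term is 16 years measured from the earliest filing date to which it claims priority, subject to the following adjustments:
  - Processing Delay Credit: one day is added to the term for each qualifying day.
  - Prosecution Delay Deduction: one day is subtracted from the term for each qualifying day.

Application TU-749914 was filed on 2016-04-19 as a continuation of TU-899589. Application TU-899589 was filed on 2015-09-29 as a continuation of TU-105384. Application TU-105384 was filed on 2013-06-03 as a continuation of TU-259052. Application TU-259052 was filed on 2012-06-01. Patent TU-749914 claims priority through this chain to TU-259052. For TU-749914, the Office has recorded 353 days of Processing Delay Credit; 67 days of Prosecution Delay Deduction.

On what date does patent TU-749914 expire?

2029-03-14

Earliest priority filing: 1 June 2012.
Base term: 1 June 2012 + 16 years → 1 June 2028.
Processing Delay Credit: +353 days → 20 May 2029.
Prosecution Delay Deduction: −67 days → 14 March 2029.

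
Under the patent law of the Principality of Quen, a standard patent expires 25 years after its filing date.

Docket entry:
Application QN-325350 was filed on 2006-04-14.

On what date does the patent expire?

Filing date + 25 years → 14 April 2031.

2031-04-14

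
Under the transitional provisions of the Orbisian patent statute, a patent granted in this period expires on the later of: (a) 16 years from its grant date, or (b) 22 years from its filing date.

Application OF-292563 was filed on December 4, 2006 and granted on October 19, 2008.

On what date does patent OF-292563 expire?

(a) grant + 16 years → 19 October 2024.
(b) filing + 22 years → 4 December 2028.
Later of the two: 4 December 2028.

2028-12-04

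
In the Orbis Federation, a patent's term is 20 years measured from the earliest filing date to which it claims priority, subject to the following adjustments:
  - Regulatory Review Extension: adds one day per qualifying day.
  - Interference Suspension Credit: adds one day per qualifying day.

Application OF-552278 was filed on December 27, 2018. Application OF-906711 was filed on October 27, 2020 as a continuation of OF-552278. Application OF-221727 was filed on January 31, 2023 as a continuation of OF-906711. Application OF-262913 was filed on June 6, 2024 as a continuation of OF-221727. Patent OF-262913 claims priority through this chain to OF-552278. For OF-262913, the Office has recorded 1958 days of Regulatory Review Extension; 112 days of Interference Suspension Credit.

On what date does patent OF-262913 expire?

Earliest priority filing: 27 December 2018.
Base term: 27 December 2018 + 20 years → 27 December 2038.
Regulatory Review Extension: +1958 days → 7 May 2044.
Interference Suspension Credit: +112 days → 27 August 2044.

August 27, 2044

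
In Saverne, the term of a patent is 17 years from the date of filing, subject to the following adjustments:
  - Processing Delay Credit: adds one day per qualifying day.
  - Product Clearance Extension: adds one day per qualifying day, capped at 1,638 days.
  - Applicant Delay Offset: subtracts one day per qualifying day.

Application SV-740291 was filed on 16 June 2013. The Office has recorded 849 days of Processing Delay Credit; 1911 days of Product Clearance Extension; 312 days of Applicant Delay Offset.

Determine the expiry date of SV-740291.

Base term: filing date + 17 years → 16 June 2030.
Processing Delay Credit: +849 days → 12 October 2032.
Product Clearance Extension: 1911 days claimed exceeds the 1638-day cap, so +1638 days → 7 April 2037.
Applicant Delay Offset: −312 days → 30 May 2036.

May 30, 2036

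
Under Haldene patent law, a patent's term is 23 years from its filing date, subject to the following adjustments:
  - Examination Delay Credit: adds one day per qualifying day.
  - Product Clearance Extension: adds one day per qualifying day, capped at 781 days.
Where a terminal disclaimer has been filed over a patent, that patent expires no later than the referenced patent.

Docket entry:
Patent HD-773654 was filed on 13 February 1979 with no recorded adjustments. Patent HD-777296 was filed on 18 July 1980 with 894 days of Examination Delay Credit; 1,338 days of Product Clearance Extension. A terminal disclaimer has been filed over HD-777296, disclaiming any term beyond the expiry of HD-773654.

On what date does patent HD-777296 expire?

Natural term of HD-777296:
  Base: filing + 23 years → 18 July 2003.
  Examination Delay Credit: +894 days → 28 December 2005.
  Product Clearance Extension: 1338 days claimed exceeds the 781-day cap, so +781 days → 17 February 2008.
Expiry of referenced patent HD-773654:
  Base: filing + 23 years → 13 February 2002.
Terminal disclaimer: HD-777296 expires on the earlier of 17 February 2008 and 13 February 2002.

2002-02-13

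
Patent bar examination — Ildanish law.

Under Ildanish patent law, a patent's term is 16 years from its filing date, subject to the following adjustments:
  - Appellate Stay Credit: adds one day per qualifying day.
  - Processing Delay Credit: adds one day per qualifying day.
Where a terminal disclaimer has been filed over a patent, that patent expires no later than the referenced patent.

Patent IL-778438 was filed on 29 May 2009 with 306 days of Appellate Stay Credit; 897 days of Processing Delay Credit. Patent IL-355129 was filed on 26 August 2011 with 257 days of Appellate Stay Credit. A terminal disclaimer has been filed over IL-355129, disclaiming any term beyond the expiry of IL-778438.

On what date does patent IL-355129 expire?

2028-05-09

Natural term of IL-355129:
  Base: filing + 16 years → 26 August 2027.
  Appellate Stay Credit: +257 days → 9 May 2028.
Expiry of referenced patent IL-778438:
  Base: filing + 16 years → 29 May 2025.
  Appellate Stay Credit: +306 days → 31 March 2026.
  Processing Delay Credit: +897 days → 13 September 2028.
Terminal disclaimer: IL-355129 expires on the earlier of 9 May 2028 and 13 September 2028.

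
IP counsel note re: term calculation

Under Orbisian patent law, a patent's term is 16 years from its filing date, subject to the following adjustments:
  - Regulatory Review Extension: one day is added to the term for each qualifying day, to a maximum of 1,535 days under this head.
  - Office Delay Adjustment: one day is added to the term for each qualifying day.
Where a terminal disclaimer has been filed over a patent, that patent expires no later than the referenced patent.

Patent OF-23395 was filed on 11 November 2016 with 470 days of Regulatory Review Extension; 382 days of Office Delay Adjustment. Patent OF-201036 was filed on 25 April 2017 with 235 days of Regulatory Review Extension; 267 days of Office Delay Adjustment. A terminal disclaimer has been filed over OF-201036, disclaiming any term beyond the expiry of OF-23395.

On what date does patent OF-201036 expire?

Natural term of OF-201036:
  Base: filing + 16 years → 25 April 2033.
  Regulatory Review Extension: 235 days (within the 1535-day cap) → +235 days → 16 December 2033.
  Office Delay Adjustment: +267 days → 9 September 2034.
Expiry of referenced patent OF-23395:
  Base: filing + 16 years → 11 November 2032.
  Regulatory Review Extension: 470 days (within the 1535-day cap) → +470 days → 24 February 2034.
  Office Delay Adjustment: +382 days → 13 March 2035.
Terminal disclaimer: OF-201036 expires on the earlier of 9 September 2034 and 13 March 2035.

September 9, 2034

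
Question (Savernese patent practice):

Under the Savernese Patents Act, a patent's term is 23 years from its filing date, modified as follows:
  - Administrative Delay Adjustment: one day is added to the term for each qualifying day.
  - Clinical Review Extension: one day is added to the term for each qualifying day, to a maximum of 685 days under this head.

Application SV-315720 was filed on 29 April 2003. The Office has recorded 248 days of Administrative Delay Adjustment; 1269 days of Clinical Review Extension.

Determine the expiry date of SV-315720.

November 17, 2028

Base term: filing date + 23 years → 29 April 2026.
Administrative Delay Adjustment: +248 days → 2 January 2027.
Clinical Review Extension: 1269 days claimed exceeds the 685-day cap, so +685 days → 17 November 2028.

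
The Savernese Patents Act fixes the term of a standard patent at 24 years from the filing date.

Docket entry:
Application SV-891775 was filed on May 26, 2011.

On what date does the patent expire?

Filing date + 24 years → 26 May 2035.

2035-05-26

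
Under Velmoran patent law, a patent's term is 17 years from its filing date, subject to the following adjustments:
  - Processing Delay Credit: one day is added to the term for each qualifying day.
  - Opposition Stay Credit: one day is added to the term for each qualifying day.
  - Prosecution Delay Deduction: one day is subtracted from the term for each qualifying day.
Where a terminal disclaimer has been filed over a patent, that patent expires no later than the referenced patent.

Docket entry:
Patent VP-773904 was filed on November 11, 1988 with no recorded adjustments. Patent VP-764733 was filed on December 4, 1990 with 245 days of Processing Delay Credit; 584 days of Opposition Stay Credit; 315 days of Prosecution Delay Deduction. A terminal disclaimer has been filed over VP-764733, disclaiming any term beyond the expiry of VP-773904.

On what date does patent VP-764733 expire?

2005-11-11

Natural term of VP-764733:
  Base: filing + 17 years → 4 December 2007.
  Processing Delay Credit: +245 days → 5 August 2008.
  Opposition Stay Credit: +584 days → 12 March 2010.
  Prosecution Delay Deduction: −315 days → 1 May 2009.
Expiry of referenced patent VP-773904:
  Base: filing + 17 years → 11 November 2005.
Terminal disclaimer: VP-764733 expires on the earlier of 1 May 2009 and 11 November 2005.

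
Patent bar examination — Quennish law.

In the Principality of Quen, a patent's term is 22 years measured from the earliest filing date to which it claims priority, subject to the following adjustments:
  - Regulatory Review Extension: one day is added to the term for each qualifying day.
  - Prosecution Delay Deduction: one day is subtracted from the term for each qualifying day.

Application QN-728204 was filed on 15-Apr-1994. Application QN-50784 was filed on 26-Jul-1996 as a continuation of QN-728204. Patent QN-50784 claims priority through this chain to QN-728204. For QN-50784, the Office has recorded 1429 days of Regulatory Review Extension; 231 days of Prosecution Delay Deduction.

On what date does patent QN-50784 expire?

Earliest priority filing: 15 April 1994.
Base term: 15 April 1994 + 22 years → 15 April 2016.
Regulatory Review Extension: +1429 days → 14 March 2020.
Prosecution Delay Deduction: −231 days → 27 July 2019.

July 27, 2019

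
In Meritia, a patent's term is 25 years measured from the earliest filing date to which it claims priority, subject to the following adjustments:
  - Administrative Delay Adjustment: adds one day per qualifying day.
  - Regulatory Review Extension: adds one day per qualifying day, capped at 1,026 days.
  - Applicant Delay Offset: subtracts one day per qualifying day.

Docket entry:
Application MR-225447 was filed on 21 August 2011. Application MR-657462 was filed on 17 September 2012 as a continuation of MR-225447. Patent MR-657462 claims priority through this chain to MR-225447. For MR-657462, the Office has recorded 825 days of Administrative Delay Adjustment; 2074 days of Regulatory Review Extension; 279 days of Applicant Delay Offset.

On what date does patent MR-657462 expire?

Earliest priority filing: 21 August 2011.
Base term: 21 August 2011 + 25 years → 21 August 2036.
Administrative Delay Adjustment: +825 days → 24 November 2038.
Regulatory Review Extension: 2074 days claimed exceeds the 1026-day cap, so +1026 days → 15 September 2041.
Applicant Delay Offset: −279 days → 10 December 2040.

2040-12-10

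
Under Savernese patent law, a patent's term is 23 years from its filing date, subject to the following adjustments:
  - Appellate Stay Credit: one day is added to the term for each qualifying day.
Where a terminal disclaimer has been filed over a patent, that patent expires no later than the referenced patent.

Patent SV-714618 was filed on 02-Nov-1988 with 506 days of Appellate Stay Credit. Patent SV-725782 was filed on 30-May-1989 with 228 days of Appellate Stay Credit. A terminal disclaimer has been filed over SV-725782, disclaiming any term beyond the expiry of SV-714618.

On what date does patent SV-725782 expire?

January 13, 2013

Natural term of SV-725782:
  Base: filing + 23 years → 30 May 2012.
  Appellate Stay Credit: +228 days → 13 January 2013.
Expiry of referenced patent SV-714618:
  Base: filing + 23 years → 2 November 2011.
  Appellate Stay Credit: +506 days → 22 March 2013.
Terminal disclaimer: SV-725782 expires on the earlier of 13 January 2013 and 22 March 2013.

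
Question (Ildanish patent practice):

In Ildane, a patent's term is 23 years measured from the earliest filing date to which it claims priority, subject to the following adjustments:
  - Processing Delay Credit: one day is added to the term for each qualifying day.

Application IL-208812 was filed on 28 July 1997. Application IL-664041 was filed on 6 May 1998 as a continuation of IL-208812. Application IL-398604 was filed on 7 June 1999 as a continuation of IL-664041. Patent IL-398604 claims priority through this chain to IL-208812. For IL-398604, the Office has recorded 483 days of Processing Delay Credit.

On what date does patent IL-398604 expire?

2021-11-23

Earliest priority filing: 28 July 1997.
Base term: 28 July 1997 + 23 years → 28 July 2020.
Processing Delay Credit: +483 days → 23 November 2021.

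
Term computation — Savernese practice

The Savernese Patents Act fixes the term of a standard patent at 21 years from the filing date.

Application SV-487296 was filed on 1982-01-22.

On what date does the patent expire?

2003-01-22

Filing date + 21 years → 22 January 2003.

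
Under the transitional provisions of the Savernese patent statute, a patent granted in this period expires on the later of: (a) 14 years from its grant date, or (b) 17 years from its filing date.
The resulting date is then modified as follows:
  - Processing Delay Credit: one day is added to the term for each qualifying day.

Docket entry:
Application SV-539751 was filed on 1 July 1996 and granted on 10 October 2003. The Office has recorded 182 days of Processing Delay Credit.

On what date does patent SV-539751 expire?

(a) grant + 14 years → 10 October 2017.
(b) filing + 17 years → 1 July 2013.
Later of the two: 10 October 2017.
Processing Delay Credit: +182 days → 10 April 2018.

April 10, 2018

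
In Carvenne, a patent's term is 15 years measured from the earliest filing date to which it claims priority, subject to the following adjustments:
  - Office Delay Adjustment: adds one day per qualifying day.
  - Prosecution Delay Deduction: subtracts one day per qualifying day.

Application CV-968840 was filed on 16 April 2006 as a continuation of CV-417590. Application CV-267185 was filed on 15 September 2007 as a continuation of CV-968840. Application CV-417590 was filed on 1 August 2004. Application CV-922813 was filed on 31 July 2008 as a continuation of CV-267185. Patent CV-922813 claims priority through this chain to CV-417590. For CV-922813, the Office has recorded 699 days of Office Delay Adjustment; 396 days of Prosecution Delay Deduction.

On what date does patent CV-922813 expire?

Earliest priority filing: 1 August 2004.
Base term: 1 August 2004 + 15 years → 1 August 2019.
Office Delay Adjustment: +699 days → 30 June 2021.
Prosecution Delay Deduction: −396 days → 30 May 2020.

May 30, 2020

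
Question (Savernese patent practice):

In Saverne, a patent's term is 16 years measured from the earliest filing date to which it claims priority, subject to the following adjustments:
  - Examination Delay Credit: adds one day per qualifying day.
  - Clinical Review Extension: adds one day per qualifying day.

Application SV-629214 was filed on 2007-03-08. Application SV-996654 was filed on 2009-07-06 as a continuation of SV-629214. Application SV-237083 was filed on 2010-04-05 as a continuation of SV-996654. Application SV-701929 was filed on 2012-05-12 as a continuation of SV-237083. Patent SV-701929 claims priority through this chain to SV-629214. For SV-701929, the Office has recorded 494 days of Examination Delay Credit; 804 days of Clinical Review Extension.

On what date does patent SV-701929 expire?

September 26, 2026

Earliest priority filing: 8 March 2007.
Base term: 8 March 2007 + 16 years → 8 March 2023.
Examination Delay Credit: +494 days → 14 July 2024.
Clinical Review Extension: +804 days → 26 September 2026.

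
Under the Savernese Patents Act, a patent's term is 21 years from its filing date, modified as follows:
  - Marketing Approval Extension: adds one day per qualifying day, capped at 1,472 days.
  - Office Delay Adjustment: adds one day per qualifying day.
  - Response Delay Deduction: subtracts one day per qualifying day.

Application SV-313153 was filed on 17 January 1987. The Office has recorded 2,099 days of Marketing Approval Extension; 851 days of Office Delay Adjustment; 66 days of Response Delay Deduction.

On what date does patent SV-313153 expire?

2014-03-23

Base term: filing date + 21 years → 17 January 2008.
Marketing Approval Extension: 2099 days claimed exceeds the 1472-day cap, so +1472 days → 28 January 2012.
Office Delay Adjustment: +851 days → 28 May 2014.
Response Delay Deduction: −66 days → 23 March 2014.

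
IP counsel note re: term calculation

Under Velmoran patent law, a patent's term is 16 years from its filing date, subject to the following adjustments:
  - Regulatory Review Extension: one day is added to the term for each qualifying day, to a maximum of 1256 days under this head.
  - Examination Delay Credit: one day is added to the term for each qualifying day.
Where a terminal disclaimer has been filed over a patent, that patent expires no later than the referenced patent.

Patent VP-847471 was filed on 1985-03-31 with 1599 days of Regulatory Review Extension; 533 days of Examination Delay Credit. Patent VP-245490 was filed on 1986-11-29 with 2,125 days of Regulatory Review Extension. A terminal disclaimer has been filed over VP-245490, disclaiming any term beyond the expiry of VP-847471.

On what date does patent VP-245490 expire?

2006-02-22

Natural term of VP-245490:
  Base: filing + 16 years → 29 November 2002.
  Regulatory Review Extension: 2125 days claimed exceeds the 1256-day cap, so +1256 days → 8 May 2006.
Expiry of referenced patent VP-847471:
  Base: filing + 16 years → 31 March 2001.
  Regulatory Review Extension: 1599 days claimed exceeds the 1256-day cap, so +1256 days → 7 September 2004.
  Examination Delay Credit: +533 days → 22 February 2006.
Terminal disclaimer: VP-245490 expires on the earlier of 8 May 2006 and 22 February 2006.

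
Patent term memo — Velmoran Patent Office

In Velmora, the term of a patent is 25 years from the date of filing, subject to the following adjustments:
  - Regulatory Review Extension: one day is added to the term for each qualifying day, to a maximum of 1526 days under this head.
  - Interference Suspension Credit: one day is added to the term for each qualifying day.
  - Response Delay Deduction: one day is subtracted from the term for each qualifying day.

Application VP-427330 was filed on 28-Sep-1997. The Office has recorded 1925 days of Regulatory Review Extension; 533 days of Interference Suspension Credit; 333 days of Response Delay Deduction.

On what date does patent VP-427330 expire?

Base term: filing date + 25 years → 28 September 2022.
Regulatory Review Extension: 1925 days claimed exceeds the 1526-day cap, so +1526 days → 2 December 2026.
Interference Suspension Credit: +533 days → 18 May 2028.
Response Delay Deduction: −333 days → 20 June 2027.

June 20, 2027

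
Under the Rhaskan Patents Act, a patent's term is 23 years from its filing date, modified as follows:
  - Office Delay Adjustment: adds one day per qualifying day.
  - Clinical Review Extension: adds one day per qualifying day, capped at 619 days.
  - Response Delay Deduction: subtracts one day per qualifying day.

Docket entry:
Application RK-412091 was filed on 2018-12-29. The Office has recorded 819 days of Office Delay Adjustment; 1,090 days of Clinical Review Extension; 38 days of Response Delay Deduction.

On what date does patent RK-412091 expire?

2045-10-29

Base term: filing date + 23 years → 29 December 2041.
Office Delay Adjustment: +819 days → 27 March 2044.
Clinical Review Extension: 1090 days claimed exceeds the 619-day cap, so +619 days → 6 December 2045.
Response Delay Deduction: −38 days → 29 October 2045.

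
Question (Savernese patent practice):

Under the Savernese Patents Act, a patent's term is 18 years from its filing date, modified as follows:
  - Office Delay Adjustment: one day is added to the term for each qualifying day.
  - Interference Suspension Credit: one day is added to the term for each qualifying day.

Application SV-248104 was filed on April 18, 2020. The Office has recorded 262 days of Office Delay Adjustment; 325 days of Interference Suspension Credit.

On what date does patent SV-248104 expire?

Base term: filing date + 18 years → 18 April 2038.
Office Delay Adjustment: +262 days → 5 January 2039.
Interference Suspension Credit: +325 days → 26 November 2039.

November 26, 2039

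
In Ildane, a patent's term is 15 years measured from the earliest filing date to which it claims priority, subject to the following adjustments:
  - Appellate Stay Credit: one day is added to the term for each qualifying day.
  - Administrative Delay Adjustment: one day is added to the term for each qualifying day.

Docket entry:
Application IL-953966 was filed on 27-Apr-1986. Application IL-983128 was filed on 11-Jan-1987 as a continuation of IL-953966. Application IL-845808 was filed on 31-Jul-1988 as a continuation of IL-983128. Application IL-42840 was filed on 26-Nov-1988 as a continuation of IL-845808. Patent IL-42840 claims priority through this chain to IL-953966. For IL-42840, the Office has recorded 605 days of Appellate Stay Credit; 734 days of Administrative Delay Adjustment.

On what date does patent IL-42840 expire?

Earliest priority filing: 27 April 1986.
Base term: 27 April 1986 + 15 years → 27 April 2001.
Appellate Stay Credit: +605 days → 23 December 2002.
Administrative Delay Adjustment: +734 days → 26 December 2004.

December 26, 2004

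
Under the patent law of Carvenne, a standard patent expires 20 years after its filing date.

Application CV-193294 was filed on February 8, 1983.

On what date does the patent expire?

February 8, 2003

Filing date + 20 years → 8 February 2003.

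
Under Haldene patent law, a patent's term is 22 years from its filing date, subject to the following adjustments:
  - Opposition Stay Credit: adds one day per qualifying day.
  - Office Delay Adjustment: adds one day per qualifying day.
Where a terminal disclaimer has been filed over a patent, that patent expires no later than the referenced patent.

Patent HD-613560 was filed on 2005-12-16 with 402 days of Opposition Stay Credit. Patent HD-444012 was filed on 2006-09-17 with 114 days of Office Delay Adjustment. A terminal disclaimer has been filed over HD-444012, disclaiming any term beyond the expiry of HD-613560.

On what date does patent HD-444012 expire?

January 9, 2029

Natural term of HD-444012:
  Base: filing + 22 years → 17 September 2028.
  Office Delay Adjustment: +114 days → 9 January 2029.
Expiry of referenced patent HD-613560:
  Base: filing + 22 years → 16 December 2027.
  Opposition Stay Credit: +402 days → 21 January 2029.
Terminal disclaimer: HD-444012 expires on the earlier of 9 January 2029 and 21 January 2029.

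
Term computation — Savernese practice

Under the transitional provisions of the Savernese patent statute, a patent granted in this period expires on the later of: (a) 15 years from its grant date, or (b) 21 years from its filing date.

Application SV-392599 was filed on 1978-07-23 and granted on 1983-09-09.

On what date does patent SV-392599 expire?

1999-07-23

(a) grant + 15 years → 9 September 1998.
(b) filing + 21 years → 23 July 1999.
Later of the two: 23 July 1999.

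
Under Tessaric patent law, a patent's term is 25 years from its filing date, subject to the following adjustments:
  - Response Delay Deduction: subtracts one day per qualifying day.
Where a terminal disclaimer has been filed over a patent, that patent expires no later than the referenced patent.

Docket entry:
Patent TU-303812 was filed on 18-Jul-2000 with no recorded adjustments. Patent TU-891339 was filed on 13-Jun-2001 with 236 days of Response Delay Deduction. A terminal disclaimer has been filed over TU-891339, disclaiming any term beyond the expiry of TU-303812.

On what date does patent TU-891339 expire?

July 18, 2025

Natural term of TU-891339:
  Base: filing + 25 years → 13 June 2026.
  Response Delay Deduction: −236 days → 20 October 2025.
Expiry of referenced patent TU-303812:
  Base: filing + 25 years → 18 July 2025.
Terminal disclaimer: TU-891339 expires on the earlier of 20 October 2025 and 18 July 2025.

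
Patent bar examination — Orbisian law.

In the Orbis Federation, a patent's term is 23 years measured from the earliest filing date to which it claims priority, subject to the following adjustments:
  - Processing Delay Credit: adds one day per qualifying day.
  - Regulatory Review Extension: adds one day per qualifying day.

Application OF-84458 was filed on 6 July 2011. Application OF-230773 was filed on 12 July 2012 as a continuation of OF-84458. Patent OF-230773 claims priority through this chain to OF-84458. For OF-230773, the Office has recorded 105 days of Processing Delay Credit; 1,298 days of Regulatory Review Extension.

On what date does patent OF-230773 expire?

2038-05-09

Earliest priority filing: 6 July 2011.
Base term: 6 July 2011 + 23 years → 6 July 2034.
Processing Delay Credit: +105 days → 19 October 2034.
Regulatory Review Extension: +1298 days → 9 May 2038.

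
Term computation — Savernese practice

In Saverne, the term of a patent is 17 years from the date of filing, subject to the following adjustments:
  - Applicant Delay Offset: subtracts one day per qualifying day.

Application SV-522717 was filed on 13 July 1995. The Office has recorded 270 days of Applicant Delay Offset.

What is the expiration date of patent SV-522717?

Base term: filing date + 17 years → 13 July 2012.
Applicant Delay Offset: −270 days → 17 October 2011.

October 17, 2011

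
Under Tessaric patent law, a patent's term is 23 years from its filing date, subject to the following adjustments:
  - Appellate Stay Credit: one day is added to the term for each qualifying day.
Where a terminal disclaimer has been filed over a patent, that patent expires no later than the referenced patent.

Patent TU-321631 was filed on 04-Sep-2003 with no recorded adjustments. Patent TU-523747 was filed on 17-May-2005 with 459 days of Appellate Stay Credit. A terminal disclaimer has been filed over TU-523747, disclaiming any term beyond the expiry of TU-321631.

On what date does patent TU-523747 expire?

September 4, 2026

Natural term of TU-523747:
  Base: filing + 23 years → 17 May 2028.
  Appellate Stay Credit: +459 days → 19 August 2029.
Expiry of referenced patent TU-321631:
  Base: filing + 23 years → 4 September 2026.
Terminal disclaimer: TU-523747 expires on the earlier of 19 August 2029 and 4 September 2026.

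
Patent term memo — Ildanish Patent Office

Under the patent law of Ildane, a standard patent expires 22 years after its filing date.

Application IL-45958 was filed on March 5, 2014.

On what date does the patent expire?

2036-03-05

Filing date + 22 years → 5 March 2036.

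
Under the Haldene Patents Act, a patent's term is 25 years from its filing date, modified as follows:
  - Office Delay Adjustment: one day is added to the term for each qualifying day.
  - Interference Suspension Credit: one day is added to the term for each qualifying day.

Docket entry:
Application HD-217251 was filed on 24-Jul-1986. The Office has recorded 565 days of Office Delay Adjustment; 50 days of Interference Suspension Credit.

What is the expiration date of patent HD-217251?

Base term: filing date + 25 years → 24 July 2011.
Office Delay Adjustment: +565 days → 8 February 2013.
Interference Suspension Credit: +50 days → 30 March 2013.

March 30, 2013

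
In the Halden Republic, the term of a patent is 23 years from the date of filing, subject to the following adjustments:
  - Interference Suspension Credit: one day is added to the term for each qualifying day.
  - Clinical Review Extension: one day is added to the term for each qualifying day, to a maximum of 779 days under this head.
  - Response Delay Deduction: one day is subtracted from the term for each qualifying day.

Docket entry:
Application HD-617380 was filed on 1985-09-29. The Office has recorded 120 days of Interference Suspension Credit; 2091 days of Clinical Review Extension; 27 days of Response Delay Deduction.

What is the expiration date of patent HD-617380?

Base term: filing date + 23 years → 29 September 2008.
Interference Suspension Credit: +120 days → 27 January 2009.
Clinical Review Extension: 2091 days claimed exceeds the 779-day cap, so +779 days → 17 March 2011.
Response Delay Deduction: −27 days → 18 February 2011.

2011-02-18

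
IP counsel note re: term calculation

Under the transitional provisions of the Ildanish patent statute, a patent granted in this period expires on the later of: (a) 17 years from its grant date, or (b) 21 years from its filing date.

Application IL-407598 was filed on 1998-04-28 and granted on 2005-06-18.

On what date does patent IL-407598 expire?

(a) grant + 17 years → 18 June 2022.
(b) filing + 21 years → 28 April 2019.
Later of the two: 18 June 2022.

June 18, 2022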